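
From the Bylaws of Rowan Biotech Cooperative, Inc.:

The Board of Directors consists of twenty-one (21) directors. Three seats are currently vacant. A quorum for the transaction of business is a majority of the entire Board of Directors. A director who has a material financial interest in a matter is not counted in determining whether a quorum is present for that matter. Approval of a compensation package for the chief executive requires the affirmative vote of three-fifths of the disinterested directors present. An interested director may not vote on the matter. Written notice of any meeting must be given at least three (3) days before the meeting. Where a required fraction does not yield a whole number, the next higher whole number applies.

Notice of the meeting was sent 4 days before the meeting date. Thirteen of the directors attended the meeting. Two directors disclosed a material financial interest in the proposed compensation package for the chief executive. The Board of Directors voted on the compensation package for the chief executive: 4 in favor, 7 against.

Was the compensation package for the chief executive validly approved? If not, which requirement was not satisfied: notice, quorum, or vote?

Notice: 4 days given; 3 required (4 ≥ 3). Satisfied.
Quorum: 13 present, but the 2 interested directors do not count, leaving 11. Quorum is 11. Satisfied.
Vote: the compensation package for the chief executive requires three-fifths of the disinterested directors present (13 − 2 = 11). 3/5 of 11 = 6.60, rounded up to 7, so 7 affirmative votes are needed; 4 voted in favor. Not satisfied.

Invalid — vote requirement not satisfied.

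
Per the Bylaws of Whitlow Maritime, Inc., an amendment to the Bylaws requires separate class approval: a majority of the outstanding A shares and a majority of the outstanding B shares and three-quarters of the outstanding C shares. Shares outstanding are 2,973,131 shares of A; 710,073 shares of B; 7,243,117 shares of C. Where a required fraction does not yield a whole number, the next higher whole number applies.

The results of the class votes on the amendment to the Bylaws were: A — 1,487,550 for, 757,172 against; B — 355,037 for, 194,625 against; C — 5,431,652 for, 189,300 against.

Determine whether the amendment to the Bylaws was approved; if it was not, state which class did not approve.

Not approved — the C shares did not give the required vote.

A: a majority of 2973131 is 1486566; 1,486,566 required, 1,487,550 in favor — approved.
B: a majority of 710073 is 355037; 355,037 required, 355,037 in favor — approved.
C: 3/4 of 7243117 = 5432337.75, rounded up to 5432338; 5,432,338 required, 5,431,652 in favor — not approved.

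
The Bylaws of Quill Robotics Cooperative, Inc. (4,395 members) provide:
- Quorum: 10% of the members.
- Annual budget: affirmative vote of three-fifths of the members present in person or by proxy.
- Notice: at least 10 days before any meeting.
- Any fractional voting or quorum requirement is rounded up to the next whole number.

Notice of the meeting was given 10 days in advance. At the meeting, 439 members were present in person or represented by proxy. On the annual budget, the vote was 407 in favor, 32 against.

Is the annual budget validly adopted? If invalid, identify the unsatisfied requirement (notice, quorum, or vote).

Invalid — quorum requirement not satisfied.

Notice: 10 days given; 10 required. Satisfied.
Quorum: 10% of 4,395 = 439.50, rounded up to 440; 439 present. Not satisfied.
Vote: requires three-fifths of those present (439); 3/5 of 439 = 263.40, rounded up to 264, so 264 needed; 407 in favor. Satisfied.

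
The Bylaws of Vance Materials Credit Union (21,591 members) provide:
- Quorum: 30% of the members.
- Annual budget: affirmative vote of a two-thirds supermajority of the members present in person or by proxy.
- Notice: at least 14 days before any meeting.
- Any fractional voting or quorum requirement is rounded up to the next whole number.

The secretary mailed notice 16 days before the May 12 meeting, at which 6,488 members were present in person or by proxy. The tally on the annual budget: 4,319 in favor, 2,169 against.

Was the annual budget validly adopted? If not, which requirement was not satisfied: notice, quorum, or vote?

Invalid — vote requirement not satisfied.

Notice: 16 days given; 14 required. Satisfied.
Quorum: 30% of 21,591 = 6,477.30, rounded up to 6,478; 6,488 present. Satisfied.
Vote: requires two-thirds of those present (6,488); 2/3 of 6488 = 4325.33, rounded up to 4326, so 4,326 needed; 4,319 in favor. Not satisfied.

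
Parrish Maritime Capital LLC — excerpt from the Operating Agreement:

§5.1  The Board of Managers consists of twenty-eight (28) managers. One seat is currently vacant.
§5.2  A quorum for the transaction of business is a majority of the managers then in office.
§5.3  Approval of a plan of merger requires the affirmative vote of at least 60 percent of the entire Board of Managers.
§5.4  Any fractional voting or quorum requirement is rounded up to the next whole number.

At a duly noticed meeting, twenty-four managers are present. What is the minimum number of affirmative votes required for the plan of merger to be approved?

17

The plan of merger requires three-fifths of the entire Board of Managers (28).
3/5 of 28 = 16.80, rounded up to 17.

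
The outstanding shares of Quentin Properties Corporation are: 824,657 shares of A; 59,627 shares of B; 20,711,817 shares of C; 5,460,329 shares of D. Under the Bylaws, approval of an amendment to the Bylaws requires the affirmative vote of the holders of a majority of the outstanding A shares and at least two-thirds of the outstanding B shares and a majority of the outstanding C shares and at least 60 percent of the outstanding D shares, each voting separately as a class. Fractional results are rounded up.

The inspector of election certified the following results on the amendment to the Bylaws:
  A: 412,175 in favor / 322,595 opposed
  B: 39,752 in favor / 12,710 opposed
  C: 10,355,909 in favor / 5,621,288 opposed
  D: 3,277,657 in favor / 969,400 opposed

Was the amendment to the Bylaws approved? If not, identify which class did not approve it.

Not approved — the A shares did not give the required vote.

A: a majority of 824657 is 412329; 412,329 required, 412,175 in favor — not approved.
B: 2/3 of 59627 = 39751.33, rounded up to 39752; 39,752 required, 39,752 in favor — approved.
C: a majority of 20711817 is 10355909; 10,355,909 required, 10,355,909 in favor — approved.
D: 3/5 of 5460329 = 3276197.40, rounded up to 3276198; 3,276,198 required, 3,277,657 in favor — approved.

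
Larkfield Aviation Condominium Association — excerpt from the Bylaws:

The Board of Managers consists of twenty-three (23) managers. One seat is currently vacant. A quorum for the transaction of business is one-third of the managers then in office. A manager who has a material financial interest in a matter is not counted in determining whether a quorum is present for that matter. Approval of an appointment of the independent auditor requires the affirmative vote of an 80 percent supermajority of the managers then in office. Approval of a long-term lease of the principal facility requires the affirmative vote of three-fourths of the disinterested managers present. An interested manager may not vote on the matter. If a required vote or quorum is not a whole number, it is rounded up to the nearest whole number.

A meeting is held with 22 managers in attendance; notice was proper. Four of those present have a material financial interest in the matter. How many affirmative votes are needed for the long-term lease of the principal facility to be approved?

14

The long-term lease of the principal facility requires three-fourths of the disinterested managers present (22 − 4 = 18).
3/4 of 18 = 13.50, rounded up to 14.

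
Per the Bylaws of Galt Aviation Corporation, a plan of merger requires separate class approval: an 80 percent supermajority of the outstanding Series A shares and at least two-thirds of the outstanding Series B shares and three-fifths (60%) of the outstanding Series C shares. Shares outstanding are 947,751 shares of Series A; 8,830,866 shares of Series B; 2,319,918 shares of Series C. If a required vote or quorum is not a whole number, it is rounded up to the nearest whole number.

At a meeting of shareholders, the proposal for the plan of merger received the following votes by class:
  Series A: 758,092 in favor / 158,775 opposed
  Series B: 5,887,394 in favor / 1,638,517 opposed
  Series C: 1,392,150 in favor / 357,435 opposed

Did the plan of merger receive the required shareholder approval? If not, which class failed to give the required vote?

Series A: 4/5 of 947751 = 758200.80, rounded up to 758201; 758,201 required, 758,092 in favor — not approved.
Series B: 2/3 of 8830866 = 5887244; 5,887,244 required, 5,887,394 in favor — approved.
Series C: 3/5 of 2319918 = 1391950.80, rounded up to 1391951; 1,391,951 required, 1,392,150 in favor — approved.

Not approved — the Series A shares did not give the required vote.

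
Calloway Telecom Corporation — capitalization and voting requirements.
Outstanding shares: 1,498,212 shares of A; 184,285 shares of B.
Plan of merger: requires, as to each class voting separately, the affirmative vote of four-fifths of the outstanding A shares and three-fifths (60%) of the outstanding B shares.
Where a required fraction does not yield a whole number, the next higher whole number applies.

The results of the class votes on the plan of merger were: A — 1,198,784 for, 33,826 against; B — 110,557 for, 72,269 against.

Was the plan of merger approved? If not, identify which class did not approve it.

A: 4/5 of 1498212 = 1198569.60, rounded up to 1198570; 1,198,570 required, 1,198,784 in favor — approved.
B: 3/5 of 184285 = 110571; 110,571 required, 110,557 in favor — not approved.

Not approved — the B shares did not give the required vote.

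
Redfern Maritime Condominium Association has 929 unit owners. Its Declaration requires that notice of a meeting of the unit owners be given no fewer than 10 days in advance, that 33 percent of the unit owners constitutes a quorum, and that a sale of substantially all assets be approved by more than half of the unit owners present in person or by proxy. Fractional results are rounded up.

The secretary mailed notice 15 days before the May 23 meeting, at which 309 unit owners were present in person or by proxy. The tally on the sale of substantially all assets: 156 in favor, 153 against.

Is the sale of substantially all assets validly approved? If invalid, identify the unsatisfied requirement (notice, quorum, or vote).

Valid — all requirements satisfied.

Notice: 15 days given; 10 required. Satisfied.
Quorum: 33% of 929 = 306.57, rounded up to 307; 309 present. Satisfied.
Vote: requires a majority of those present (309); a majority of 309 is 155, so 155 needed; 156 in favor. Satisfied.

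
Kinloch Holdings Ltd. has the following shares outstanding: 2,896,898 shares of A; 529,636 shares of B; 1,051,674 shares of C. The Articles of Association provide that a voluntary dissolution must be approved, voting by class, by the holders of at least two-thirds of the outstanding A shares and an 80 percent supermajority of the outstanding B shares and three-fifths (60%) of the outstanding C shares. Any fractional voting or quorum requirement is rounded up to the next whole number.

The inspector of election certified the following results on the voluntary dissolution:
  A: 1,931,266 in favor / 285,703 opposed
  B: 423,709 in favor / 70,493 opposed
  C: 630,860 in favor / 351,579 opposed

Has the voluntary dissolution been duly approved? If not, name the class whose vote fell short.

A: 2/3 of 2896898 = 1931265.33, rounded up to 1931266; 1,931,266 required, 1,931,266 in favor — approved.
B: 4/5 of 529636 = 423708.80, rounded up to 423709; 423,709 required, 423,709 in favor — approved.
C: 3/5 of 1051674 = 631004.40, rounded up to 631005; 631,005 required, 630,860 in favor — not approved.

Not approved — the C shares did not give the required vote.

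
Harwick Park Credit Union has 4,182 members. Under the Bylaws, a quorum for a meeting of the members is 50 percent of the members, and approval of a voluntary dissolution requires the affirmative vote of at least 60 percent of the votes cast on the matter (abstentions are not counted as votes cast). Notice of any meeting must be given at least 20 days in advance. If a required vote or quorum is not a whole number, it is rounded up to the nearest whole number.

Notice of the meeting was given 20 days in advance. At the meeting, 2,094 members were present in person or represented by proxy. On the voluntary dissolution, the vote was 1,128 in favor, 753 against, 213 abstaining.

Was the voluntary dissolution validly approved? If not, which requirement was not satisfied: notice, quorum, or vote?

Invalid — vote requirement not satisfied.

Notice: 20 days given; 20 required. Satisfied.
Quorum: 50% of 4,182 = 2,091; 2,094 present. Satisfied.
Vote: requires three-fifths of the votes cast (2,094 − 213 abstaining = 1,881); 3/5 of 1881 = 1128.60, rounded up to 1129, so 1,129 needed; 1,128 in favor. Not satisfied.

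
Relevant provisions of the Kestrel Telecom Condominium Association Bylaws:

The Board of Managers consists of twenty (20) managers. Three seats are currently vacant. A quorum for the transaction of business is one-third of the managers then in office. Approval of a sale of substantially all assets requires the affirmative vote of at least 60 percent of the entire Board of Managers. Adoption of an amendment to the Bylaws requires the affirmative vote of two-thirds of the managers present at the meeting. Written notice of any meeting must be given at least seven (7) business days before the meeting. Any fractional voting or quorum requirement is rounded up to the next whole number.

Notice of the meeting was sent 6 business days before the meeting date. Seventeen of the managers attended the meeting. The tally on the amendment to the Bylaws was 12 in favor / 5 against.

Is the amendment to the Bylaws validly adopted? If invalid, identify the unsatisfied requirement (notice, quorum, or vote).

Invalid — notice requirement not satisfied.

Notice: 6 business days given; 7 required (6 < 7). Not satisfied.
Quorum: 17 present; quorum is 6. Satisfied.
Vote: the amendment to the Bylaws requires two-thirds of the managers present (17). 2/3 of 17 = 11.33, rounded up to 12, so 12 affirmative votes are needed; 12 voted in favor. Satisfied.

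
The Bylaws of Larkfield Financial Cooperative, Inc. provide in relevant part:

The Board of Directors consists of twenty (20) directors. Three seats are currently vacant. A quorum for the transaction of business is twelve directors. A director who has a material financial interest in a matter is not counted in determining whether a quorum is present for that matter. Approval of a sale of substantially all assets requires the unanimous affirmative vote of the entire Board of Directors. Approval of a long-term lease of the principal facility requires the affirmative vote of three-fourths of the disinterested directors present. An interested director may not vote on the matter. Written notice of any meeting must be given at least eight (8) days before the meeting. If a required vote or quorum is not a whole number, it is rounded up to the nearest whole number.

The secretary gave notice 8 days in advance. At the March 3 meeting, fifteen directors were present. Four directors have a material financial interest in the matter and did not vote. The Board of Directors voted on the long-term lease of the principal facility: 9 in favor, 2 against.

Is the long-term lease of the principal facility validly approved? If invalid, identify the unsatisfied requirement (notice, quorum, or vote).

Invalid — quorum requirement not satisfied.

Notice: 8 days given; 8 required (8 ≥ 8). Satisfied.
Quorum: 15 present, but the 4 interested directors do not count, leaving 11. Quorum is 12. Not satisfied.
Vote: the long-term lease of the principal facility requires three-fourths of the disinterested directors present (15 − 4 = 11). 3/4 of 11 = 8.25, rounded up to 9, so 9 affirmative votes are needed; 9 voted in favor. Satisfied. (Moot — without a quorum no business can be validly transacted.)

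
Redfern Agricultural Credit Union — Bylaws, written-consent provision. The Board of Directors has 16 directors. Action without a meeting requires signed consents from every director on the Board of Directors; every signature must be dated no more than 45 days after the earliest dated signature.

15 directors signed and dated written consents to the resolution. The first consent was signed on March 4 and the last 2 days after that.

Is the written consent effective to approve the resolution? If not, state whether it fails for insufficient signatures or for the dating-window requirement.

Signatures required: all of 16 — unanimous means all 16, so 16 needed; 15 signed. Insufficient.
Dating window: the latest signature is 2 days after the earliest; the limit is 45 days. Within the window.

Not effective — insufficient signatures.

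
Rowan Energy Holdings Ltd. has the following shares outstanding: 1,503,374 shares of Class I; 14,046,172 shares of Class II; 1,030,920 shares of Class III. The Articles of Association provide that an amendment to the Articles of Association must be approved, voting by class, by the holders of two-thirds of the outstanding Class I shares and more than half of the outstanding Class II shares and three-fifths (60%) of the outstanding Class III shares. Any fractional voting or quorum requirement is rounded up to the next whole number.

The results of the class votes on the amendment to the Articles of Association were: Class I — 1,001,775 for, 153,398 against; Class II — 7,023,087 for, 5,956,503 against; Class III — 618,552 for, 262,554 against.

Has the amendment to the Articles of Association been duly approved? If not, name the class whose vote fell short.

Not approved — the Class I shares did not give the required vote.

Class I: 2/3 of 1503374 = 1002249.33, rounded up to 1002250; 1,002,250 required, 1,001,775 in favor — not approved.
Class II: a majority of 14046172 is 7023087; 7,023,087 required, 7,023,087 in favor — approved.
Class III: 3/5 of 1030920 = 618552; 618,552 required, 618,552 in favor — approved.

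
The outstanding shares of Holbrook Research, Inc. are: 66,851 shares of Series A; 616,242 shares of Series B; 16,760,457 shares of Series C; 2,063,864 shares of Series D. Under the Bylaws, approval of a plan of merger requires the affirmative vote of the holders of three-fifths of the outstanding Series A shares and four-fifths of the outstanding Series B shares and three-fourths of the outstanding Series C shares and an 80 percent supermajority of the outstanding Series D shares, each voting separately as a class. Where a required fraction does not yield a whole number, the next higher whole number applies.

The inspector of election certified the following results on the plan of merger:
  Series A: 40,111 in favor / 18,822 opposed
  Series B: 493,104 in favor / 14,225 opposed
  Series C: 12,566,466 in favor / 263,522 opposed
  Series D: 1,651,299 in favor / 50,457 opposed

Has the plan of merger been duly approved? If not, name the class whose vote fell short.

Series A: 3/5 of 66851 = 40110.60, rounded up to 40111; 40,111 required, 40,111 in favor — approved.
Series B: 4/5 of 616242 = 492993.60, rounded up to 492994; 492,994 required, 493,104 in favor — approved.
Series C: 3/4 of 16760457 = 12570342.75, rounded up to 12570343; 12,570,343 required, 12,566,466 in favor — not approved.
Series D: 4/5 of 2063864 = 1651091.20, rounded up to 1651092; 1,651,092 required, 1,651,299 in favor — approved.

Not approved — the Series C shares did not give the required vote.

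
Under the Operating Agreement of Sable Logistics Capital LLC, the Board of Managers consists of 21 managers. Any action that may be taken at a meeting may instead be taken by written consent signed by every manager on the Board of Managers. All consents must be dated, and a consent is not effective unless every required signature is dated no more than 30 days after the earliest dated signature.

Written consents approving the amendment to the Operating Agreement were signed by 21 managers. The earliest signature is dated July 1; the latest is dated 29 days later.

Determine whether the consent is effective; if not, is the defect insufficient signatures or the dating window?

Effective — both the signature and dating-window requirements are satisfied.

Signatures required: every one of 21 — unanimous means all 21, so 21 needed; 21 signed. Sufficient.
Dating window: the latest signature is 29 days after the earliest; the limit is 30 days. Within the window.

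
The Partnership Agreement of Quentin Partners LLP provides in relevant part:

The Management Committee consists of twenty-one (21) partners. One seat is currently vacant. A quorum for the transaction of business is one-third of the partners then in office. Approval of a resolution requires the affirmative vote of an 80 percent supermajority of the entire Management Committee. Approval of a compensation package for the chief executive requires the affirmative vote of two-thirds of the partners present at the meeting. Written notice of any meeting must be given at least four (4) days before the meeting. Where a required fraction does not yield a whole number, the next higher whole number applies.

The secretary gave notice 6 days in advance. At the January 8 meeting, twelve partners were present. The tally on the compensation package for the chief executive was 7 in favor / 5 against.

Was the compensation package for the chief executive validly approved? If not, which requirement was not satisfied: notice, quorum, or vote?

Invalid — vote requirement not satisfied.

Notice: 6 days given; 4 required (6 ≥ 4). Satisfied.
Quorum: 12 present; quorum is 7. Satisfied.
Vote: the compensation package for the chief executive requires two-thirds of the partners present (12). 2/3 of 12 = 8, so 8 affirmative votes are needed; 7 voted in favor. Not satisfied.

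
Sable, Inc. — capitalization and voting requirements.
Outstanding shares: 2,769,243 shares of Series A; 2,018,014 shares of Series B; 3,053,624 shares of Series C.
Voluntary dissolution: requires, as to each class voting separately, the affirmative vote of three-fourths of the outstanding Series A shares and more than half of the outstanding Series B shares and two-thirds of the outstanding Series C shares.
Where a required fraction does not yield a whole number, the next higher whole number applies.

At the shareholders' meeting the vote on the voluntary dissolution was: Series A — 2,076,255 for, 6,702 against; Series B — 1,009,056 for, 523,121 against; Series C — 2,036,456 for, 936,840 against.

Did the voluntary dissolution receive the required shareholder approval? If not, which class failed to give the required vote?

Not approved — the Series A shares did not give the required vote.

Series A: 3/4 of 2769243 = 2076932.25, rounded up to 2076933; 2,076,933 required, 2,076,255 in favor — not approved.
Series B: a majority of 2018014 is 1009008; 1,009,008 required, 1,009,056 in favor — approved.
Series C: 2/3 of 3053624 = 2035749.33, rounded up to 2035750; 2,035,750 required, 2,036,456 in favor — approved.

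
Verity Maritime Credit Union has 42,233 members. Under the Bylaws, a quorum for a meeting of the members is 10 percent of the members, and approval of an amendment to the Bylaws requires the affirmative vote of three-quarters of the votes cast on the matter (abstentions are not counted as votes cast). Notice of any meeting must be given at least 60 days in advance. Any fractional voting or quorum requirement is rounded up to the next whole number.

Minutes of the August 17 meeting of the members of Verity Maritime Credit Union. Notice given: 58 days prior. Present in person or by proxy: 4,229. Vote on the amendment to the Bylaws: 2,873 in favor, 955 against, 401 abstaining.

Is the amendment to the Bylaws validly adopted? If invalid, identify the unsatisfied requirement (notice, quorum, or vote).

Notice: 58 days given; 60 required. Not satisfied.
Quorum: 10% of 42,233 = 4,223.30, rounded up to 4,224; 4,229 present. Satisfied.
Vote: requires three-fourths of the votes cast (4,229 − 401 abstaining = 3,828); 3/4 of 3828 = 2871, so 2,871 needed; 2,873 in favor. Satisfied.

Invalid — notice requirement not satisfied.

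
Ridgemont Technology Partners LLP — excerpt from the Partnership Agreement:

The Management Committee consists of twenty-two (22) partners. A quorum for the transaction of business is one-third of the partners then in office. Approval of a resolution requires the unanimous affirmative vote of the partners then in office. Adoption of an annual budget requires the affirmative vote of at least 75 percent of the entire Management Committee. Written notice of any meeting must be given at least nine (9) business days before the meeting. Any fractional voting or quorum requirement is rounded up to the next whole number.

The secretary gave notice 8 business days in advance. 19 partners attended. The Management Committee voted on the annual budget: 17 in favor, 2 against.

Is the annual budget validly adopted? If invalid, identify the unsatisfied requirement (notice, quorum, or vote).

Notice: 8 business days given; 9 required (8 < 9). Not satisfied.
Quorum: 19 present; quorum is 8. Satisfied.
Vote: the annual budget requires three-fourths of the entire Management Committee (22). 3/4 of 22 = 16.50, rounded up to 17, so 17 affirmative votes are needed; 17 voted in favor. Satisfied.

Invalid — notice requirement not satisfied.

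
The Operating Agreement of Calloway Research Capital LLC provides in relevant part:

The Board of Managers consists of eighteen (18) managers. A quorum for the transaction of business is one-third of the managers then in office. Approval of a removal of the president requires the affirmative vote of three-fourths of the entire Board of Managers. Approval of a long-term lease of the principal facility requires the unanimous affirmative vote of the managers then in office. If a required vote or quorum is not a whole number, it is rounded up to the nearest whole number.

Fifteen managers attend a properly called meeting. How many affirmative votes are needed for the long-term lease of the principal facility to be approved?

18

The long-term lease of the principal facility requires the unanimous vote of the managers then in office (18).
Unanimous means all 18.
(Only 15 can vote, so the long-term lease of the principal facility cannot pass at this meeting, but the required vote is still 18.)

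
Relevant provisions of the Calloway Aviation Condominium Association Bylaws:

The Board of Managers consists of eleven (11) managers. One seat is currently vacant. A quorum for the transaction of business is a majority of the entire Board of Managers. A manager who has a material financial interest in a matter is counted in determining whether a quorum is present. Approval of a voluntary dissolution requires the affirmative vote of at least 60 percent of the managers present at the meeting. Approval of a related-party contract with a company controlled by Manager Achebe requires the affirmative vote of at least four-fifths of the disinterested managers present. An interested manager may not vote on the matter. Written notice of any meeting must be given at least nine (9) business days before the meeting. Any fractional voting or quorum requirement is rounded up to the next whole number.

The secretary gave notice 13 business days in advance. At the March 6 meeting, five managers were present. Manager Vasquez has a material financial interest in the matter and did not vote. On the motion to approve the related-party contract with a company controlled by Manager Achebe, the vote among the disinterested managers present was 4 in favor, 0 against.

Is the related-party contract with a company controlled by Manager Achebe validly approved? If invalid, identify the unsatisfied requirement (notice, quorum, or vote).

Invalid — quorum requirement not satisfied.

Notice: 13 business days given; 9 required (13 ≥ 9). Satisfied.
Quorum: 5 present (interested managers count toward quorum); quorum is 6. Not satisfied.
Vote: the related-party contract with a company controlled by Manager Achebe requires four-fifths of the disinterested managers present (5 − 1 = 4). 4/5 of 4 = 3.20, rounded up to 4, so 4 affirmative votes are needed; 4 voted in favor. Satisfied. (Moot — without a quorum no business can be validly transacted.)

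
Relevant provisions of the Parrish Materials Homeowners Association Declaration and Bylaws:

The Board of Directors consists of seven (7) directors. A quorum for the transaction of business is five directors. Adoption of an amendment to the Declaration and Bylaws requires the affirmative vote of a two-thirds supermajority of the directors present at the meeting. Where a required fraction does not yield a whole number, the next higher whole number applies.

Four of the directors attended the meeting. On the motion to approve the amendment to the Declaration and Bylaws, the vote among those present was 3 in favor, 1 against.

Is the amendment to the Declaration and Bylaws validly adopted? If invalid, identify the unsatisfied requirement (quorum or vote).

Quorum: 4 present; quorum is 5. Not satisfied.
Vote: the amendment to the Declaration and Bylaws requires two-thirds of the directors present (4). 2/3 of 4 = 2.67, rounded up to 3, so 3 affirmative votes are needed; 3 voted in favor. Satisfied. (Moot — without a quorum no business can be validly transacted.)

Invalid — quorum requirement not satisfied.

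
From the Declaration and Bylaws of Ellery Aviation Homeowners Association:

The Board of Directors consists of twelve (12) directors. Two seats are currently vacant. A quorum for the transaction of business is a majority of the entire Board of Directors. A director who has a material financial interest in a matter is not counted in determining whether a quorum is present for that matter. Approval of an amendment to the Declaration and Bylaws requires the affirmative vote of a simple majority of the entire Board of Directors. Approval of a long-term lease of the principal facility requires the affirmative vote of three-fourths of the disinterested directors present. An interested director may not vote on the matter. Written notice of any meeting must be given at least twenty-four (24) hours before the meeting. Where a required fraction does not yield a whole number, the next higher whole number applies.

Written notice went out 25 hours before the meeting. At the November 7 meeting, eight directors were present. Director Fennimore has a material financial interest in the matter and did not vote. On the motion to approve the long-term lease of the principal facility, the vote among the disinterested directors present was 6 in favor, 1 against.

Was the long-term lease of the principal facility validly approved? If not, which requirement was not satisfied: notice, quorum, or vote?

Notice: 25 hours given; 24 required (25 ≥ 24). Satisfied.
Quorum: 8 present, but the 1 interested director does not count, leaving 7. Quorum is 7. Satisfied.
Vote: the long-term lease of the principal facility requires three-fourths of the disinterested directors present (8 − 1 = 7). 3/4 of 7 = 5.25, rounded up to 6, so 6 affirmative votes are needed; 6 voted in favor. Satisfied.

Valid — all requirements satisfied.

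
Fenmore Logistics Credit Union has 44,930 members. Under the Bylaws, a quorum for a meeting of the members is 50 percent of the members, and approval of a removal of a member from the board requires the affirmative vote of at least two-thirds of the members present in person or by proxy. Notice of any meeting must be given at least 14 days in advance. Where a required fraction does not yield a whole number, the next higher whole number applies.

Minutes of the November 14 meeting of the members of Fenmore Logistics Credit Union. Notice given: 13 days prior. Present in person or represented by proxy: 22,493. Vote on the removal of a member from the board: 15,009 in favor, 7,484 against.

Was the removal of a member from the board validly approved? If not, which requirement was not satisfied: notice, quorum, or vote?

Notice: 13 days given; 14 required. Not satisfied.
Quorum: 50% of 44,930 = 22,465; 22,493 present. Satisfied.
Vote: requires two-thirds of those present (22,493); 2/3 of 22493 = 14995.33, rounded up to 14996, so 14,996 needed; 15,009 in favor. Satisfied.

Invalid — notice requirement not satisfied.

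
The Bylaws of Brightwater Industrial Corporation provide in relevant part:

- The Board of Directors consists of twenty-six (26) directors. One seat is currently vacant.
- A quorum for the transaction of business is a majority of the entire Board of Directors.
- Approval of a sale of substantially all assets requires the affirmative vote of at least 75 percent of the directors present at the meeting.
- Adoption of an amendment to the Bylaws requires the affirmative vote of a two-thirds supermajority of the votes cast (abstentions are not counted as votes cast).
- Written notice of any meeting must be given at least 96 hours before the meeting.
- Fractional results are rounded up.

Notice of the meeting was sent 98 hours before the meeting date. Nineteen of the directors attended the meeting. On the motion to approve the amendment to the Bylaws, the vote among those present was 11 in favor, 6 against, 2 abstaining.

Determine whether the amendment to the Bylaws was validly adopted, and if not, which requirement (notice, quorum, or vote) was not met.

Invalid — vote requirement not satisfied.

Notice: 98 hours given; 96 required (98 ≥ 96). Satisfied.
Quorum: 19 present; quorum is 14. Satisfied.
Vote: the amendment to the Bylaws requires two-thirds of the votes cast (19 present − 2 abstaining = 17). 2/3 of 17 = 11.33, rounded up to 12, so 12 affirmative votes are needed; 11 voted in favor. Not satisfied.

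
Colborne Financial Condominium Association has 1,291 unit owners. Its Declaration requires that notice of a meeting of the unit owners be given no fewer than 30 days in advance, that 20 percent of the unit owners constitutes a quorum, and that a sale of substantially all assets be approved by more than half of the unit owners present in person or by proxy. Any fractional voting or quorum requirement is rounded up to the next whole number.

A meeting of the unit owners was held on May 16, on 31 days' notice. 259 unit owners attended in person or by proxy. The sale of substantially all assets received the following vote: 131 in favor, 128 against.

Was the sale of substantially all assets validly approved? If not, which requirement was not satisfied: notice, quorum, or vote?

Notice: 31 days given; 30 required. Satisfied.
Quorum: 20% of 1,291 = 258.20, rounded up to 259; 259 present. Satisfied.
Vote: requires a majority of those present (259); a majority of 259 is 130, so 130 needed; 131 in favor. Satisfied.

Valid — all requirements satisfied.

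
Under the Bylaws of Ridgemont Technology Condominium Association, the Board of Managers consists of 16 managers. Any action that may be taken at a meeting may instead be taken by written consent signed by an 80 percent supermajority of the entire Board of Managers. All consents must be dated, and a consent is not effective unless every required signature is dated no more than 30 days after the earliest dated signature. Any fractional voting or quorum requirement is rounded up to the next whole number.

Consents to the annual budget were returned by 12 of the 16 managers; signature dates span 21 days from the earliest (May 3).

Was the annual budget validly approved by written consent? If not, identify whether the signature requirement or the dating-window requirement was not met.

Not effective — insufficient signatures.

Signatures required: an 80 percent supermajority of 16 — 4/5 of 16 = 12.80, rounded up to 13, so 13 needed; 12 signed. Insufficient.
Dating window: the latest signature is 21 days after the earliest; the limit is 30 days. Within the window.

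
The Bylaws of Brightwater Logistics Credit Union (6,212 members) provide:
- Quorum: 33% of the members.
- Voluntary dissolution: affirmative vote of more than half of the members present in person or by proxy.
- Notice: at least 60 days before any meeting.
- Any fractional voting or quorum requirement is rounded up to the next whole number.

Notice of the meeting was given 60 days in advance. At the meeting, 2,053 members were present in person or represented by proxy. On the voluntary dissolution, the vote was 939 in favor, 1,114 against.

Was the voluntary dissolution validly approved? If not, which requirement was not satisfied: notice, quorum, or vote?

Notice: 60 days given; 60 required. Satisfied.
Quorum: 33% of 6,212 = 2,049.96, rounded up to 2,050; 2,053 present. Satisfied.
Vote: requires a majority of those present (2,053); a majority of 2053 is 1027, so 1,027 needed; 939 in favor. Not satisfied.

Invalid — vote requirement not satisfied.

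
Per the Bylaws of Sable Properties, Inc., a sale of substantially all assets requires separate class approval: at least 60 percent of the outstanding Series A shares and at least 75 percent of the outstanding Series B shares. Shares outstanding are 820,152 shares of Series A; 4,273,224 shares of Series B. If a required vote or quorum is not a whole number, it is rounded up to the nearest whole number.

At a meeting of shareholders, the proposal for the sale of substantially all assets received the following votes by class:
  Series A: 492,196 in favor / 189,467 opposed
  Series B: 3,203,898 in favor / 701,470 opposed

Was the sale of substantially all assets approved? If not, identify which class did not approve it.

Not approved — the Series B shares did not give the required vote.

Series A: 3/5 of 820152 = 492091.20, rounded up to 492092; 492,092 required, 492,196 in favor — approved.
Series B: 3/4 of 4273224 = 3204918; 3,204,918 required, 3,203,898 in favor — not approved.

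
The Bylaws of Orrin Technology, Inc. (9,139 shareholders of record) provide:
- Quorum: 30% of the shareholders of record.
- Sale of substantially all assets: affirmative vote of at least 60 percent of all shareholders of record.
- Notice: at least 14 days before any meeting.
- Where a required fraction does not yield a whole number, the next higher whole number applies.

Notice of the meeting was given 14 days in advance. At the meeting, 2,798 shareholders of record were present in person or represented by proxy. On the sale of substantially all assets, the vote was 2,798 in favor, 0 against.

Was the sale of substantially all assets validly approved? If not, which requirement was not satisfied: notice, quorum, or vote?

Invalid — vote requirement not satisfied.

Notice: 14 days given; 14 required. Satisfied.
Quorum: 30% of 9,139 = 2,741.70, rounded up to 2,742; 2,798 present. Satisfied.
Vote: requires three-fifths of all shareholders of record (9,139); 3/5 of 9139 = 5483.40, rounded up to 5484, so 5,484 needed; 2,798 in favor. Not satisfied.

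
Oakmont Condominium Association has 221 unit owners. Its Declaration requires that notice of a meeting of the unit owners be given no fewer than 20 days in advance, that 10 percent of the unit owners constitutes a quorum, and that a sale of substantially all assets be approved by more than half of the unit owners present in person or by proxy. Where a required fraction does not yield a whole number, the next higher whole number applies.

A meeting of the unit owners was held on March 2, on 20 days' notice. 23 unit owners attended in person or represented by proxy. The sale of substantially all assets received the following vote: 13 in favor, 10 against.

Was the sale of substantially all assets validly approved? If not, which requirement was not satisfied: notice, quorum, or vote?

Notice: 20 days given; 20 required. Satisfied.
Quorum: 10% of 221 = 22.10, rounded up to 23; 23 present. Satisfied.
Vote: requires a majority of those present (23); a majority of 23 is 12, so 12 needed; 13 in favor. Satisfied.

Valid — all requirements satisfied.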